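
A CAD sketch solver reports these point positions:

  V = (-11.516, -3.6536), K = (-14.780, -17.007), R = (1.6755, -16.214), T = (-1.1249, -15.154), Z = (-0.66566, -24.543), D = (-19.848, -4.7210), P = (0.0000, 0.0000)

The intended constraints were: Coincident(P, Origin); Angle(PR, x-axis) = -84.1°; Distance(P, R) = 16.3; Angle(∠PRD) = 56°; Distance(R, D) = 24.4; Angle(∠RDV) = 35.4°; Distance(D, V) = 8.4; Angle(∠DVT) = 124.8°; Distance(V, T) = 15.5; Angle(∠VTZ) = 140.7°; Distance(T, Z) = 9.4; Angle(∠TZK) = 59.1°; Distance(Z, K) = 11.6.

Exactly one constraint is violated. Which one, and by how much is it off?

Distance(Z, K) = 11.6 — off by 4.40.

P = (0.00, 0.00) ✓; PR at -84.10° ✓; |PR| = 16.30 ✓; ∠PRD = 56.00° ✓; |RD| = 24.40 ✓; ∠RDV = 35.40° ✓; |DV| = 8.400 ✓; ∠DVT = 124.8° ✓; |VT| = 15.50 ✓; ∠VTZ = 140.7° ✓; |TZ| = 9.400 ✓; ∠TZK = 59.10° ✓; |ZK| = 16.00 ✗.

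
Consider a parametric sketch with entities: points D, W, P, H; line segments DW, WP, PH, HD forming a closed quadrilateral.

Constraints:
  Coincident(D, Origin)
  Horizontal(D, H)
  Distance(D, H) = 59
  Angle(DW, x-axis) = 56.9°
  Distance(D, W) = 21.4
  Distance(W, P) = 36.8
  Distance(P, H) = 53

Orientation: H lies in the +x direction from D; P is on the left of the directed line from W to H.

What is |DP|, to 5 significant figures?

58.150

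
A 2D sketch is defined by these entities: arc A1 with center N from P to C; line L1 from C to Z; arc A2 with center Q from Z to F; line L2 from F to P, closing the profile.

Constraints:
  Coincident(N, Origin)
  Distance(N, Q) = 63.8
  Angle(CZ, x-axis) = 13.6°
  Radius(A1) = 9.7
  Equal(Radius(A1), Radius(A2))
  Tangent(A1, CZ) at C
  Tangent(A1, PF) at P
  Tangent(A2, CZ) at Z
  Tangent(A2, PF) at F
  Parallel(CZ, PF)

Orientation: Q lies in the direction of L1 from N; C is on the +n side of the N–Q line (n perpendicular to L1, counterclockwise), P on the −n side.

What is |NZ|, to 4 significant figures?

64.53

The slot axis is L1's direction at 13.6°, so u = (cos 13.6°, sin 13.6°) = (0.9720, 0.2351) and n = (−sin 13.6°, cos 13.6°) = (-0.2351, 0.9720). N is at the origin and Q lies 63.8 along u from N, so Q = 63.8·u = (62.01, 15.00). Tangency of A1 to both parallel lines with radius 9.7 puts C and P at N ± 9.7·n: C = (-2.281, 9.428), P = (2.281, -9.428). Equal radii place Z and F the same way about Q: Z = Q + 9.7·n = (59.73, 24.43), F = Q − 9.7·n = (64.29, 5.574). Then |NZ| = |Z − N| = 64.53.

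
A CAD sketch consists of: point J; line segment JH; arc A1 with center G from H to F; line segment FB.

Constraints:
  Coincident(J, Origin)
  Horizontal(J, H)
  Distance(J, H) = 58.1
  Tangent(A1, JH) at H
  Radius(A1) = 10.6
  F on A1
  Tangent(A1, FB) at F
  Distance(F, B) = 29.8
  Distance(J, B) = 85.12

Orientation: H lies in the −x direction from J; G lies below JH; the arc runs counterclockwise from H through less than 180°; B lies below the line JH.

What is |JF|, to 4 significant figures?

68.60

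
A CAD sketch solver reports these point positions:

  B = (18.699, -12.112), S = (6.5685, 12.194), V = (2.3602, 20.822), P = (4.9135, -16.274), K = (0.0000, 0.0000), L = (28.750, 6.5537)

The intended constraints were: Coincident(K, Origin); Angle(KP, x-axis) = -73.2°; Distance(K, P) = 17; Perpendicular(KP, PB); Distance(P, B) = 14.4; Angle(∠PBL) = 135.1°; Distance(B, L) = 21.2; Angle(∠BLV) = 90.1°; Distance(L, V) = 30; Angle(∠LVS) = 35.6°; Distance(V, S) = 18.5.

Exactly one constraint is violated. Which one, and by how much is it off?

Distance(V, S) = 18.5 — off by 8.90.

K = (0.00, 0.00) ✓; KP at -73.20° ✓; |KP| = 17.00 ✓; ∠(KP, PB) = 90.00° ✓; |PB| = 14.40 ✓; ∠PBL = 135.1° ✓; |BL| = 21.20 ✓; ∠BLV = 90.10° ✓; |LV| = 30.00 ✓; ∠LVS = 35.60° ✓; |VS| = 9.600 ✗.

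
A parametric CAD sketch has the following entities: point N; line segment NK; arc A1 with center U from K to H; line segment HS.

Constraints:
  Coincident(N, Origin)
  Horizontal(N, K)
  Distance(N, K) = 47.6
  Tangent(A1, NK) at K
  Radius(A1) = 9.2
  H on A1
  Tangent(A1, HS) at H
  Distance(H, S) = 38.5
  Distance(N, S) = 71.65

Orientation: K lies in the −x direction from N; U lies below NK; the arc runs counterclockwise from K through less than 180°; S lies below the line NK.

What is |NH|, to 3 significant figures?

57.7

N is at the origin; NK is horizontal with |NK| = 47.6 and K on the −x side, so K = (-47.6, 0.00). A1 meets NK tangentially, so UK is at right angles to NK, so U = K + (0, -9.2) = (-47.6, -9.20). Since UH ⟂ HS (tangency), |US| = √(9.2² + 38.5²) = 39.6 regardless of where H sits on A1. So S lies on both circle(N, 71.65) and circle(U, 39.6); the below-NK intersection is S = (-52.8, -48.4). H is the foot of the tangent from S: H = (-56.8, -10.1).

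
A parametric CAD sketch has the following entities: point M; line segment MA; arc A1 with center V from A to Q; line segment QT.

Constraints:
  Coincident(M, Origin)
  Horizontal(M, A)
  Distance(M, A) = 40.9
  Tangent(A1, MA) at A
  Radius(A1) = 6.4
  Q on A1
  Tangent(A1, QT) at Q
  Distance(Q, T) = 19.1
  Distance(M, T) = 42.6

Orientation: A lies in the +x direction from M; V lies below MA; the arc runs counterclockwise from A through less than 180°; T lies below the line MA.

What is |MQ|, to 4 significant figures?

35.07

M is at the origin; MA is horizontal with |MA| = 40.9 and A on the +x side, so A = (40.90, 0.000). A1 meets MA tangentially, so VA is at right angles to MA, so V = A + (0, -6.4) = (40.90, -6.400). Since VQ ⟂ QT (tangency), |VT| = √(6.4² + 19.1²) = 20.14 regardless of where Q sits on A1. So T lies on both circle(M, 42.6) and circle(V, 20.14); the below-MA intersection is T = (34.20, -25.40). Q is the foot of the tangent from T: Q = (34.50, -6.300).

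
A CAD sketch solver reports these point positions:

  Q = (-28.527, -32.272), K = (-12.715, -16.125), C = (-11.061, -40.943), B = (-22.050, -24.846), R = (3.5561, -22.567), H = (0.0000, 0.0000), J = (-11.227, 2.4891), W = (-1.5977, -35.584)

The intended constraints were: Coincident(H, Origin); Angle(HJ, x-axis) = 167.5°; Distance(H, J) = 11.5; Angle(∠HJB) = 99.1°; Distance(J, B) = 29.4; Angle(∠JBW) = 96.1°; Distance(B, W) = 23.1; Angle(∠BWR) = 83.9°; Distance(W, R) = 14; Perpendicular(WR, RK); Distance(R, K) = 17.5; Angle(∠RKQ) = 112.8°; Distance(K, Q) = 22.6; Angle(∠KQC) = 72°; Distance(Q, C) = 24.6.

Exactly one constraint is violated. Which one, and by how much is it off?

Distance(Q, C) = 24.6 — off by 5.10.

H = (0.00, 0.00) ✓; HJ at 167.5° ✓; |HJ| = 11.50 ✓; ∠HJB = 99.10° ✓; |JB| = 29.40 ✓; ∠JBW = 96.10° ✓; |BW| = 23.10 ✓; ∠BWR = 83.90° ✓; |WR| = 14.00 ✓; ∠(WR, RK) = 90.00° ✓; |RK| = 17.50 ✓; ∠RKQ = 112.8° ✓; |KQ| = 22.60 ✓; ∠KQC = 72.00° ✓; |QC| = 19.50 ✗.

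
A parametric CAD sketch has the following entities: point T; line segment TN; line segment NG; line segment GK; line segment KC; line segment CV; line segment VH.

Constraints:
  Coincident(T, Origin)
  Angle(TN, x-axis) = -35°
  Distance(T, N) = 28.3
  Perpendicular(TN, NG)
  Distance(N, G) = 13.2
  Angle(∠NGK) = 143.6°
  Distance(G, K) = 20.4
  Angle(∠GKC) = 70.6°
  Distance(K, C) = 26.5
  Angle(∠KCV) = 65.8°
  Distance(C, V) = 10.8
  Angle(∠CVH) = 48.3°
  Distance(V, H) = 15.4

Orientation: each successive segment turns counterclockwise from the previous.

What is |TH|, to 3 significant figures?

19.3

T is at the origin; TN runs at -35.0° with length 28.3, so N = (23.2, -16.2). TN ⟂ NG, so NG runs at 55.0°; with |NG| = 13.2, G = (30.8, -5.42). ∠NGK = 143.6° gives GK at 91.4° from the x-axis; with |GK| = 20.4, K = (30.3, 15.0). ∠GKC = 70.6° gives KC at -159° from the x-axis; with |KC| = 26.5, C = (5.48, 5.56). ∠KCV = 65.8° gives CV at -45.0° from the x-axis; with |CV| = 10.8, V = (13.1, -2.07). ∠CVH = 48.3° gives VH at 86.7° from the x-axis; with |VH| = 15.4, H = (14.0, 13.3). Then |TH| = |H − T| = 19.3.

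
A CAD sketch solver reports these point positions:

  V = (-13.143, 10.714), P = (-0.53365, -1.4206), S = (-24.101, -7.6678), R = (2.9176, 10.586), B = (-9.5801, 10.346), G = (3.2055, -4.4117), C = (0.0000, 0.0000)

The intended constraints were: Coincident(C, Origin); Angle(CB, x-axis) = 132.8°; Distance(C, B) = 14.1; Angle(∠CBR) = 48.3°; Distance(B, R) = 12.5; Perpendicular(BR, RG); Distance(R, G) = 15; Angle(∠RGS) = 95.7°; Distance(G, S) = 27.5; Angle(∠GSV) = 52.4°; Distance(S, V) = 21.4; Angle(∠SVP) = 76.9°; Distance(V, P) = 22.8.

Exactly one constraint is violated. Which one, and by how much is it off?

Distance(V, P) = 22.8 — off by 5.30.

C = (0.00, 0.00) ✓; CB at 132.8° ✓; |CB| = 14.10 ✓; ∠CBR = 48.30° ✓; |BR| = 12.50 ✓; ∠(BR, RG) = 90.00° ✓; |RG| = 15.00 ✓; ∠RGS = 95.70° ✓; |GS| = 27.50 ✓; ∠GSV = 52.40° ✓; |SV| = 21.40 ✓; ∠SVP = 76.90° ✓; |VP| = 17.50 ✗.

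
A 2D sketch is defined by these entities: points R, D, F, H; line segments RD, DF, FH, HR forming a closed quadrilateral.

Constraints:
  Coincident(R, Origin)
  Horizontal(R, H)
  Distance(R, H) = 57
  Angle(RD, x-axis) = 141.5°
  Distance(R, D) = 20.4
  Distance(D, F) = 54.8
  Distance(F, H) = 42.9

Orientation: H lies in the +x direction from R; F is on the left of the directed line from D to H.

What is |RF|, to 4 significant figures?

49.26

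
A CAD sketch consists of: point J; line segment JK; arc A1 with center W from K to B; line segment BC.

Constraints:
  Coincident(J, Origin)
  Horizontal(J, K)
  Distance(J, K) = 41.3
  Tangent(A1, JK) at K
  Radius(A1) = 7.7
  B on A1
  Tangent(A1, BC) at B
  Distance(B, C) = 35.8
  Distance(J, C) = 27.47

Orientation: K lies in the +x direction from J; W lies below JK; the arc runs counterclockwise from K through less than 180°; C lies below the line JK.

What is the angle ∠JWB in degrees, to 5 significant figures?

37.697°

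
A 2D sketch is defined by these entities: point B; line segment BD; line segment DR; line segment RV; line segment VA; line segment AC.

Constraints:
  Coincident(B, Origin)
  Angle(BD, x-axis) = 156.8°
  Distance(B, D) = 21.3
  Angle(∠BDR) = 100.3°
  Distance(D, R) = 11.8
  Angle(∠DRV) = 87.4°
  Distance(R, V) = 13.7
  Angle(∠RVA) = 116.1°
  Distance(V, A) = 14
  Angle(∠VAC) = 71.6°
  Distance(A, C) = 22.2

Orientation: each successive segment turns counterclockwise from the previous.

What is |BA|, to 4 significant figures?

2.732

B is at the origin; BD runs at 156.8° with length 21.3, so D = (-19.58, 8.391). ∠BDR = 100.3° gives DR at -123.5° from the x-axis; with |DR| = 11.8, R = (-26.09, -1.449). ∠DRV = 87.4° gives RV at -30.90° from the x-axis; with |RV| = 13.7, V = (-14.33, -8.484). ∠RVA = 116.1° gives VA at 33.00° from the x-axis; with |VA| = 14.0, A = (-2.594, -0.8595). Then |BA| = |A − B| = 2.732.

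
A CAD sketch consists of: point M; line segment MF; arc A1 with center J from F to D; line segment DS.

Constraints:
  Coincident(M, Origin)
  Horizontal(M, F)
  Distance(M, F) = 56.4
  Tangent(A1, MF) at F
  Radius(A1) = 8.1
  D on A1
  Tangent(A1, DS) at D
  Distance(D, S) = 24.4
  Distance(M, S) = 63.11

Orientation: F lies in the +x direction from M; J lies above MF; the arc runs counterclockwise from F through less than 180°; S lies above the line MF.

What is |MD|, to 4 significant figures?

64.77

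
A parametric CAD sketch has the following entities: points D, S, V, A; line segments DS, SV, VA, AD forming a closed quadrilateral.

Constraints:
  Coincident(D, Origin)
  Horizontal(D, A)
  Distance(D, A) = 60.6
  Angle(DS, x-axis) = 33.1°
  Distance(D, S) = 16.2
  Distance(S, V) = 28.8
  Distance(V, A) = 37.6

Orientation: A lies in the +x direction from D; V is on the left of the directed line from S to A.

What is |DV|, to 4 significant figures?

44.90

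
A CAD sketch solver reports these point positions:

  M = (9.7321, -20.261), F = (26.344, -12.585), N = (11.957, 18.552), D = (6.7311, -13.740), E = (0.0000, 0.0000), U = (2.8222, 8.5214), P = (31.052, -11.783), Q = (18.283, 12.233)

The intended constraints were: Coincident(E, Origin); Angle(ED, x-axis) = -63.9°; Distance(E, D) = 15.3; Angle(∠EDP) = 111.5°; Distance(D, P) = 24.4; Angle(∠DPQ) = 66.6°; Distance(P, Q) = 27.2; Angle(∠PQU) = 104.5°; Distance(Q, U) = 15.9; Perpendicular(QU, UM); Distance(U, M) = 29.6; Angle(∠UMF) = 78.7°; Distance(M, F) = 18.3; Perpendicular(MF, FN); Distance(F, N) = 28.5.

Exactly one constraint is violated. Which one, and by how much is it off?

Distance(F, N) = 28.5 — off by 5.80.

E = (0.00, 0.00) ✓; ED at -63.90° ✓; |ED| = 15.30 ✓; ∠EDP = 111.5° ✓; |DP| = 24.40 ✓; ∠DPQ = 66.60° ✓; |PQ| = 27.20 ✓; ∠PQU = 104.5° ✓; |QU| = 15.90 ✓; ∠(QU, UM) = 90.00° ✓; |UM| = 29.60 ✓; ∠UMF = 78.70° ✓; |MF| = 18.30 ✓; ∠(MF, FN) = 90.00° ✓; |FN| = 34.30 ✗.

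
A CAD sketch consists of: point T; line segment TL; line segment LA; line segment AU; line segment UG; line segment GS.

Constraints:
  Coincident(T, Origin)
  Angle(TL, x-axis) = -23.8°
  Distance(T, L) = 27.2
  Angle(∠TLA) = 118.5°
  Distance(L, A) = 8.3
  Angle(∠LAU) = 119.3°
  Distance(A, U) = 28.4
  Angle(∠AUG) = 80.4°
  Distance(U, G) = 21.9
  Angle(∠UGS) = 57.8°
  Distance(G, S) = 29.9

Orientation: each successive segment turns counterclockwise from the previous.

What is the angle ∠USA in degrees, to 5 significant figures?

142.23°

T is at the origin; TL runs at -23.8° with length 27.2, so L = (24.887, -10.976). ∠TLA = 118.5° gives LA at 37.700° from the x-axis; with |LA| = 8.3, A = (31.454, -5.9008). ∠LAU = 119.3° gives AU at 98.400° from the x-axis; with |AU| = 28.4, U = (27.305, 22.195). ∠AUG = 80.4° gives UG at -162.00° from the x-axis; with |UG| = 21.9, G = (6.4772, 15.427). ∠UGS = 57.8° gives GS at -39.800° from the x-axis; with |GS| = 29.9, S = (29.449, -3.7122). Then cos ∠USA = SU·SA / (|SU||SA|), giving 142.23°.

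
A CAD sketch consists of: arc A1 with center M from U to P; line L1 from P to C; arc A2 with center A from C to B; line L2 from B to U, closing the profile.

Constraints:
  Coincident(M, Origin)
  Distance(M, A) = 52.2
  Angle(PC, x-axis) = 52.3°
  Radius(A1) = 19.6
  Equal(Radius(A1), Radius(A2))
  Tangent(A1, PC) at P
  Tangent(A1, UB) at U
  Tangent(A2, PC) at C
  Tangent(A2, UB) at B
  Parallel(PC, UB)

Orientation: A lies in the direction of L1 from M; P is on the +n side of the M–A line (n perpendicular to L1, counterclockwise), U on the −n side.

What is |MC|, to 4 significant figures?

55.76

The slot axis is L1's direction at 52.3°, so u = (cos 52.3°, sin 52.3°) = (0.6115, 0.7912) and n = (−sin 52.3°, cos 52.3°) = (-0.7912, 0.6115). M is at the origin and A lies 52.2 along u from M, so A = 52.2·u = (31.92, 41.30). Tangency of A1 to both parallel lines with radius 19.6 puts P and U at M ± 19.6·n: P = (-15.51, 11.99), U = (15.51, -11.99). Equal radii place C and B the same way about A: C = A + 19.6·n = (16.41, 53.29), B = A − 19.6·n = (47.43, 29.32). Then |MC| = |C − M| = 55.76.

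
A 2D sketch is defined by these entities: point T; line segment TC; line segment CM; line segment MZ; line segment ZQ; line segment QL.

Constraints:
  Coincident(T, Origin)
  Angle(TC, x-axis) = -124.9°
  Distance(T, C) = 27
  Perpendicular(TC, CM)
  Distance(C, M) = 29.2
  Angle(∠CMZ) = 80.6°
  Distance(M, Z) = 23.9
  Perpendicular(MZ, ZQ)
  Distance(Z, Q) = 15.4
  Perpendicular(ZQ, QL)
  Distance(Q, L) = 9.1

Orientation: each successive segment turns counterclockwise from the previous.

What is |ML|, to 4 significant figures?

21.36

The perpendicularity gives ZQ at right angles to MZ, so ZQ runs at 154.5°; with |ZQ| = 15.4, Q = (4.890, -10.65). The perpendicularity gives QL at right angles to ZQ, so QL runs at -115.5°; with |QL| = 9.1, L = (0.9722, -18.86). Then |ML| = |L − M| = 21.36.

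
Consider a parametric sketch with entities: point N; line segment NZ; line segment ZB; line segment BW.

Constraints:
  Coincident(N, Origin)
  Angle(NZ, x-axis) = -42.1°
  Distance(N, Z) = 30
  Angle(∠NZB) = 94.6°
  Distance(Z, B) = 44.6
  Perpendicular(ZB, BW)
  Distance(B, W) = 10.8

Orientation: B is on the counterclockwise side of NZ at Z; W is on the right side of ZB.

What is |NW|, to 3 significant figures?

62.2

∠NZB = 94.6°, so ZB runs at -42.1° + (180° − 94.6°) = 43.3° from the x-axis; with |ZB| = 44.6, B = Z + 44.6·(cos 43.3°, sin 43.3°) = (54.7, 10.5). The perpendicularity gives BW at right angles to ZB; with |BW| = 10.8 on the right of ZB, W = B + 10.8·(0.686, -0.728) = (62.1, 2.61). Then |NW| = |W − N| = 62.2.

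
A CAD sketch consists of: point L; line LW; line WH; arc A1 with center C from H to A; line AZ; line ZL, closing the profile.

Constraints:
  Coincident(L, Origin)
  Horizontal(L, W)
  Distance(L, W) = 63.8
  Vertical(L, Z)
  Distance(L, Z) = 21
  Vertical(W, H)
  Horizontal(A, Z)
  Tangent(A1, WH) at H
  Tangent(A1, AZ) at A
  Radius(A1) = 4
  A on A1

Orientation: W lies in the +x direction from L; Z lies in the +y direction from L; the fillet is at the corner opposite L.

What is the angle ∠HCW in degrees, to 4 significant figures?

76.76°

The virtual corner opposite L is at (63.80, 21.00). The tangent condition forces CH to be normal to WH and tangency of A1 to AZ means the radius CA is perpendicular to AZ, with radius 4.0, so the center C sits 4.0 in from both sides at C = (59.80, 17.00). That places the tangent points at H = (63.80, 17.00) on WH and A = (59.80, 21.00) on AZ. Then cos ∠HCW = CH·CW / (|CH||CW|), giving 76.76°.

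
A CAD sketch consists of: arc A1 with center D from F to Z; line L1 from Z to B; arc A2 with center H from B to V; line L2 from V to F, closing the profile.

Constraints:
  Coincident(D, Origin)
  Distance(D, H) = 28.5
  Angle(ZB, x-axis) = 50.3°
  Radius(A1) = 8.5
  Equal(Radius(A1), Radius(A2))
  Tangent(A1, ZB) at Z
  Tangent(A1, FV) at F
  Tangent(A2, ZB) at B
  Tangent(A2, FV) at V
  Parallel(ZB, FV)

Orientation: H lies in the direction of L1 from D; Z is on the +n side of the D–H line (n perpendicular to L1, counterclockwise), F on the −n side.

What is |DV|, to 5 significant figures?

29.741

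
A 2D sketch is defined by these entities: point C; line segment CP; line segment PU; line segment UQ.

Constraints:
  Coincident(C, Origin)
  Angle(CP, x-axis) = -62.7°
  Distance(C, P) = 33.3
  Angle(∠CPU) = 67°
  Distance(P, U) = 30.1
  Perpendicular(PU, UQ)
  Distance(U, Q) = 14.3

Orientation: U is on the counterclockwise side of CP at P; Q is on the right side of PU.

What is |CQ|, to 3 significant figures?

48.1

C is at the origin; CP runs at -62.7° with length 33.3, so P = 33.3·(cos -62.7°, sin -62.7°) = (15.3, -29.6). ∠CPU = 67.0°, so PU runs at -62.7° + (180° − 67.0°) = 50.3° from the x-axis; with |PU| = 30.1, U = P + 30.1·(cos 50.3°, sin 50.3°) = (34.5, -6.43). The perpendicularity gives UQ at right angles to PU; with |UQ| = 14.3 on the right of PU, Q = U + 14.3·(0.769, -0.639) = (45.5, -15.6). Then |CQ| = |Q − C| = 48.1.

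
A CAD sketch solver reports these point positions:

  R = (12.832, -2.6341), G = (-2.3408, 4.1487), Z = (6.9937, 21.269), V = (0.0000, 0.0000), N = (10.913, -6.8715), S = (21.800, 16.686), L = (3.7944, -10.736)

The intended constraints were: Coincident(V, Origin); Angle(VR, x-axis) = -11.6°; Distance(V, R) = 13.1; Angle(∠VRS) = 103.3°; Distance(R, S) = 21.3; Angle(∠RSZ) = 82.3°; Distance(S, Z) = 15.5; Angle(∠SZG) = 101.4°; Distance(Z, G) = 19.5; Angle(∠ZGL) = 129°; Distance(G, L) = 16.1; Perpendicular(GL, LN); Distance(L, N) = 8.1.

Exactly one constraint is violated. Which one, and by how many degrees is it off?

Perpendicular(GL, LN) — off by 6.10°.

V = (0.00, 0.00) ✓; VR at -11.60° ✓; |VR| = 13.10 ✓; ∠VRS = 103.3° ✓; |RS| = 21.30 ✓; ∠RSZ = 82.30° ✓; |SZ| = 15.50 ✓; ∠SZG = 101.4° ✓; |ZG| = 19.50 ✓; ∠ZGL = 129.0° ✓; |GL| = 16.10 ✓; ∠(GL, LN) = 96.10° ✗; |LN| = 8.100 ✓.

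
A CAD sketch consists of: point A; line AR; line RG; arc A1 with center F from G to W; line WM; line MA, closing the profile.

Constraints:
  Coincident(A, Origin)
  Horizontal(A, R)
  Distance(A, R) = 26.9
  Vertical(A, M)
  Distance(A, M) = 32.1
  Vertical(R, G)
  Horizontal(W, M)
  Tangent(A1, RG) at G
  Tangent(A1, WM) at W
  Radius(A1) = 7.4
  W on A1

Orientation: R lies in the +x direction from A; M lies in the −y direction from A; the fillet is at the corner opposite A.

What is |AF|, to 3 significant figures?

31.5

A and M share the same x with |AM| = 32.1 and M on the −y side, so M = (0.00, -32.1). The virtual corner opposite A is at (26.9, -32.1). Tangency of A1 to RG means the radius FG is perpendicular to RG and the tangent condition forces FW to be normal to WM, with radius 7.4, so the center F sits 7.4 in from both sides at F = (19.5, -24.7). Then |AF| = |F − A| = 31.5.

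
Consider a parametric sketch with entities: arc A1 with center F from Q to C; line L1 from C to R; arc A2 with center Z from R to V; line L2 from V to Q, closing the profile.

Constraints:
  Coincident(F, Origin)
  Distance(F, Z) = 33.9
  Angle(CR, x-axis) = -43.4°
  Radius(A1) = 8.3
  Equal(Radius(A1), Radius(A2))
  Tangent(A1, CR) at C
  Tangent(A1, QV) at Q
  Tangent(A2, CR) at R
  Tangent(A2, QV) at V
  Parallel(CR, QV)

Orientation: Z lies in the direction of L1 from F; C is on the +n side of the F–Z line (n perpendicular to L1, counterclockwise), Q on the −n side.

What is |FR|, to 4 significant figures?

34.90

Tangency of A1 to both parallel lines with radius 8.3 puts C and Q at F ± 8.3·n: C = (5.703, 6.031), Q = (-5.703, -6.031). Equal radii place R and V the same way about Z: R = Z + 8.3·n = (30.33, -17.26), V = Z − 8.3·n = (18.93, -29.32). Then |FR| = |R − F| = 34.90.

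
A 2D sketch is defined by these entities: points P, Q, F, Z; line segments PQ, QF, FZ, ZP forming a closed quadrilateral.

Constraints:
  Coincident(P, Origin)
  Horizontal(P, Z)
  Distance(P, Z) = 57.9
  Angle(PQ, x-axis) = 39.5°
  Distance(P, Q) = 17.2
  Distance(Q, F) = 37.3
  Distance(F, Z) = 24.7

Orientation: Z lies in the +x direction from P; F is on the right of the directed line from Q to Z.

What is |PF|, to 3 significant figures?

42.2

Checks: |QF| = 37.30 ✓; |FZ| = 24.70 ✓.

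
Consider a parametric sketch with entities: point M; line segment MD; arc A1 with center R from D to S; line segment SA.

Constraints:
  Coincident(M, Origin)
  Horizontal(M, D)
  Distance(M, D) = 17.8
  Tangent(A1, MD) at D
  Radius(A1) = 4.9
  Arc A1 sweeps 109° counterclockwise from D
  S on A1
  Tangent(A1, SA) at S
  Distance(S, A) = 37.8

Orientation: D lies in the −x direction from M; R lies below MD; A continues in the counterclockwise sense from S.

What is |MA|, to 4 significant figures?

43.43

On A1, D sits at bearing 90° from R; a 109° counterclockwise sweep puts S at bearing 199°, so S = R + 4.9·(cos 199°, sin 199°) = (-22.43, -6.495). Since A1 is tangent to SA there, RS ⟂ SA, so SA runs along (−sin 199°, cos 199°); with |SA| = 37.8, A = (-10.13, -42.24). Then |MA| = |A − M| = 43.43.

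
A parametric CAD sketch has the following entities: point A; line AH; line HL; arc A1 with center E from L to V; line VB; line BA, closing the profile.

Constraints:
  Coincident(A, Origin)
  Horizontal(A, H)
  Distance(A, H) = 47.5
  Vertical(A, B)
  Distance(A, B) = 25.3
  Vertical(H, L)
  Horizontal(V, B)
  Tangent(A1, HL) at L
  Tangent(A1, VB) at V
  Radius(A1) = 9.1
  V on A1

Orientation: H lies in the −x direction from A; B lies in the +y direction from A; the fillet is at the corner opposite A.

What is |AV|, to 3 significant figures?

46.0

The virtual corner opposite A is at (-47.5, 25.3). The tangent condition forces EL to be normal to HL and since A1 is tangent to VB there, EV ⟂ VB, with radius 9.1, so the center E sits 9.1 in from both sides at E = (-38.4, 16.2). That places the tangent points at L = (-47.5, 16.2) on HL and V = (-38.4, 25.3) on VB. Then |AV| = |V − A| = 46.0.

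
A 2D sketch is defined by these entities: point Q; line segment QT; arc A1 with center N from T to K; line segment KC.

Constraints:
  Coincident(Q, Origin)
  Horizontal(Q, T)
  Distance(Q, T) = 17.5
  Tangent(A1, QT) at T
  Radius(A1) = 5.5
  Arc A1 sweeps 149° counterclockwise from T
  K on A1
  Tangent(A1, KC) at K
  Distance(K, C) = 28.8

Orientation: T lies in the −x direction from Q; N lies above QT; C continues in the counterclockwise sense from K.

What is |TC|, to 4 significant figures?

33.24

Q is at the origin; Q and T share the same y with |QT| = 17.5 and T on the −x side, so T = (-17.50, 0.000). Since A1 is tangent to QT there, NT ⟂ QT, so N = T + (0, 5.5) = (-17.50, 5.500). On A1, T sits at bearing -90° from N; a 149° counterclockwise sweep puts K at bearing 59°, so K = N + 5.5·(cos 59°, sin 59°) = (-14.67, 10.21). The tangent condition forces NK to be normal to KC, so KC runs along (−sin 59°, cos 59°); with |KC| = 28.8, C = (-39.35, 25.05). Then |TC| = |C − T| = 33.24.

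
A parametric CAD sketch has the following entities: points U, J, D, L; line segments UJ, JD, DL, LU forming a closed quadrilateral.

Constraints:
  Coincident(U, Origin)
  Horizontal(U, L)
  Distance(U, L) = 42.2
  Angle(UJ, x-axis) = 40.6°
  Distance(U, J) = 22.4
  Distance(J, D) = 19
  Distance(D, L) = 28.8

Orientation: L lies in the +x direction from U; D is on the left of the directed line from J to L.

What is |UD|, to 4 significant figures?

41.40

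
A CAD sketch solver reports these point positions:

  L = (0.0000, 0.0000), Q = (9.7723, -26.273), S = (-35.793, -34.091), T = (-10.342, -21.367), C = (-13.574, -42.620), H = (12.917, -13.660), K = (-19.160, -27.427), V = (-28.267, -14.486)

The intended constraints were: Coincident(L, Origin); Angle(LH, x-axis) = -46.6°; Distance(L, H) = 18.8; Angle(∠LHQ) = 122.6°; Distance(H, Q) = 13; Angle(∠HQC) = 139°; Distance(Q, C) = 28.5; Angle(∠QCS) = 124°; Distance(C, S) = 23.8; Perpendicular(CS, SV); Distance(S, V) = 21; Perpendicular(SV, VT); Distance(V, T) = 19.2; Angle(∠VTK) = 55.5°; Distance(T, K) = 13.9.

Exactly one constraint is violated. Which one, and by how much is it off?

Distance(T, K) = 13.9 — off by 3.20.

L = (0.00, 0.00) ✓; LH at -46.60° ✓; |LH| = 18.80 ✓; ∠LHQ = 122.6° ✓; |HQ| = 13.00 ✓; ∠HQC = 139.0° ✓; |QC| = 28.50 ✓; ∠QCS = 124.0° ✓; |CS| = 23.80 ✓; ∠(CS, SV) = 90.00° ✓; |SV| = 21.00 ✓; ∠(SV, VT) = 90.00° ✓; |VT| = 19.20 ✓; ∠VTK = 55.50° ✓; |TK| = 10.70 ✗.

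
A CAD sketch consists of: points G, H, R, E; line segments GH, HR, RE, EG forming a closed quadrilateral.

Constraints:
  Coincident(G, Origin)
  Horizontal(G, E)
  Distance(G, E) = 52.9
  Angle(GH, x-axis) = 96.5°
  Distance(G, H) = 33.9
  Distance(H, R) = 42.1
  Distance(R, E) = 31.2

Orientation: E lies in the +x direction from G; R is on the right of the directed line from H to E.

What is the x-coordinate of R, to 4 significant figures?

21.70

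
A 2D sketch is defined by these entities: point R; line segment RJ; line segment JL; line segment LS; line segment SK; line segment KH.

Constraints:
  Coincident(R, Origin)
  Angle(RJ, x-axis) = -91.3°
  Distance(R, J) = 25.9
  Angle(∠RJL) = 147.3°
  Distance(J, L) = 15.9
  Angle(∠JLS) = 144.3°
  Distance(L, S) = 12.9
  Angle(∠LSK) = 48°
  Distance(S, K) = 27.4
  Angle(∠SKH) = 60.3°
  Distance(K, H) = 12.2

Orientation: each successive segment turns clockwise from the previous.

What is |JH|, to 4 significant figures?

3.681

R is at the origin; RJ runs at -91.3° with length 25.9, so J = (-0.5876, -25.89). ∠RJL = 147.3° gives JL at -124.0° from the x-axis; with |JL| = 15.9, L = (-9.479, -39.08). ∠JLS = 144.3° gives LS at -159.7° from the x-axis; with |LS| = 12.9, S = (-21.58, -43.55). ∠LSK = 48.0° gives SK at 68.30° from the x-axis; with |SK| = 27.4, K = (-11.45, -18.09). ∠SKH = 60.3° gives KH at -51.40° from the x-axis; with |KH| = 12.2, H = (-3.835, -27.63). Then |JH| = |H − J| = 3.681.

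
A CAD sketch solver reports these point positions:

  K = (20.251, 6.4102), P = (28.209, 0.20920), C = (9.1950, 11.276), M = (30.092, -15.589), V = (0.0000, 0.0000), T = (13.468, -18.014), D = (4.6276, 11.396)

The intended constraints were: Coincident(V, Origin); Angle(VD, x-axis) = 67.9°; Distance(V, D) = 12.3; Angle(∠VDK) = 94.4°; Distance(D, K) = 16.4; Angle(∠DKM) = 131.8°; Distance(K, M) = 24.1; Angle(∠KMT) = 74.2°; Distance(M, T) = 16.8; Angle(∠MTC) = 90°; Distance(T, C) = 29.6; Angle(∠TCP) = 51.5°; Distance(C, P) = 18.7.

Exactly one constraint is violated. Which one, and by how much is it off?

Distance(C, P) = 18.7 — off by 3.30.

V = (0.00, 0.00) ✓; VD at 67.90° ✓; |VD| = 12.30 ✓; ∠VDK = 94.40° ✓; |DK| = 16.40 ✓; ∠DKM = 131.8° ✓; |KM| = 24.10 ✓; ∠KMT = 74.20° ✓; |MT| = 16.80 ✓; ∠MTC = 90.00° ✓; |TC| = 29.60 ✓; ∠TCP = 51.50° ✓; |CP| = 22.00 ✗.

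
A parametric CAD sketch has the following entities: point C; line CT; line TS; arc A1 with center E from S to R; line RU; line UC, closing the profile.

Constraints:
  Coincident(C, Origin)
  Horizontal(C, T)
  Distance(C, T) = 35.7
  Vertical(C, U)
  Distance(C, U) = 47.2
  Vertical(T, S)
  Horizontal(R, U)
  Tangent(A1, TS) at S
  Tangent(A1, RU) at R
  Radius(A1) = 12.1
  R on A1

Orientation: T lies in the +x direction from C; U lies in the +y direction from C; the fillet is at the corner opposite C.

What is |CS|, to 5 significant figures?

50.065

C is at the origin; CT is horizontal with |CT| = 35.7 and T on the +x side, so T = (35.700, 0.0000). CU is vertical with |CU| = 47.2 and U on the +y side, so U = (0.0000, 47.200). The virtual corner opposite C is at (35.700, 47.200). The tangent condition forces ES to be normal to TS and A1 meets RU tangentially, so ER is at right angles to RU, with radius 12.1, so the center E sits 12.1 in from both sides at E = (23.600, 35.100). That places the tangent points at S = (35.700, 35.100) on TS and R = (23.600, 47.200) on RU. Then |CS| = |S − C| = 50.065.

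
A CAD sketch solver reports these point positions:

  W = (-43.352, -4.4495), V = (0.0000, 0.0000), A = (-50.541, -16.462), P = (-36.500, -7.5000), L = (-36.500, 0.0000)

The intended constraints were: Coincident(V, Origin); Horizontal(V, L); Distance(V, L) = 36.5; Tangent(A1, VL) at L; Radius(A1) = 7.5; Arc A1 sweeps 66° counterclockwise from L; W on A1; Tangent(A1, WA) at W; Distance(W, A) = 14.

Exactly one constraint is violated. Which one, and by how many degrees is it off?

Tangent(A1, WA) at W — off by 6.90°.

V = (0.00, 0.00) ✓; V.y = 0.00, L.y = 0.00 ✓; |VL| = 36.50 ✓; ∠(PL, LV) = 90.00° ✓; |PL| = 7.500 ✓; bearing(P→W) − bearing(P→L) = 66.00° ✓; |PW| = 7.500 ✓; ∠(PW, WA) = 96.90° ✗; |WA| = 14.00 ✓.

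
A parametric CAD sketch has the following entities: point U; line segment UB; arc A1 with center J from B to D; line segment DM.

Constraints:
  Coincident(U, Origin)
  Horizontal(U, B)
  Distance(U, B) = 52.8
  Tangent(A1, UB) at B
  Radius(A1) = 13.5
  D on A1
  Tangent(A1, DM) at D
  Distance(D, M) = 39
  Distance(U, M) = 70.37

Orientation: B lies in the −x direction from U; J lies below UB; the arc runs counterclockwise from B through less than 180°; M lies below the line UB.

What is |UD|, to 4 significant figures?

67.60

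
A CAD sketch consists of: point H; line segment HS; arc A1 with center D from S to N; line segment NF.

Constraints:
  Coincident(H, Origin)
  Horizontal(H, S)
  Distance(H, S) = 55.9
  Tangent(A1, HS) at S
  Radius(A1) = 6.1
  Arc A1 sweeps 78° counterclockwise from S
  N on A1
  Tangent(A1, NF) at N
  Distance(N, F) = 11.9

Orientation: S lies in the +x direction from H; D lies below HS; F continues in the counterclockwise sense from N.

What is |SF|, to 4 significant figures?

18.51

H is at the origin; H and S share the same y with |HS| = 55.9 and S on the +x side, so S = (55.90, 0.000). The tangent condition forces DS to be normal to HS, so D = S + (0, -6.1) = (55.90, -6.100). On A1, S sits at bearing 90° from D; a 78° counterclockwise sweep puts N at bearing 168°, so N = D + 6.1·(cos 168°, sin 168°) = (49.93, -4.832). Tangency of A1 to NF means the radius DN is perpendicular to NF, so NF runs along (−sin 168°, cos 168°); with |NF| = 11.9, F = (47.46, -16.47). Then |SF| = |F − S| = 18.51.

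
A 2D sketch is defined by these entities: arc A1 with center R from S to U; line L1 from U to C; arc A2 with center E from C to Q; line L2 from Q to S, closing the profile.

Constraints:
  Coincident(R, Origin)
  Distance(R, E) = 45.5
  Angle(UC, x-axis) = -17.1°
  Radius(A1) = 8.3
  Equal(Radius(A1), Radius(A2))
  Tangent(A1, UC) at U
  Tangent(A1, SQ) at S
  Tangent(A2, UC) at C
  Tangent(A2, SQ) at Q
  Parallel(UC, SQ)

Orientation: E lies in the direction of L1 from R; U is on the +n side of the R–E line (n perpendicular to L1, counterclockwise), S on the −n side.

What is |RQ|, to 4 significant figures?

46.25

The slot axis is L1's direction at -17.1°, so u = (cos -17.1°, sin -17.1°) = (0.9558, -0.2940) and n = (−sin -17.1°, cos -17.1°) = (0.2940, 0.9558). R is at the origin and E lies 45.5 along u from R, so E = 45.5·u = (43.49, -13.38). Tangency of A1 to both parallel lines with radius 8.3 puts U and S at R ± 8.3·n: U = (2.441, 7.933), S = (-2.441, -7.933). Equal radii place C and Q the same way about E: C = E + 8.3·n = (45.93, -5.446), Q = E − 8.3·n = (41.05, -21.31). Then |RQ| = |Q − R| = 46.25.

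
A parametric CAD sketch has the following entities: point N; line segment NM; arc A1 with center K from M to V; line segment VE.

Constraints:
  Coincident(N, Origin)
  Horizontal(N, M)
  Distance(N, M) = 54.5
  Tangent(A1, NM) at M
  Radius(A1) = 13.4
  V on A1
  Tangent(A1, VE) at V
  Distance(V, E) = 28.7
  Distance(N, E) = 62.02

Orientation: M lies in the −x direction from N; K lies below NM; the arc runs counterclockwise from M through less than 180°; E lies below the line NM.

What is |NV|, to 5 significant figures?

68.061

Checks: |KV| = 13.40 ✓; ∠(KV, VE) = 90.00° ✓; |VE| = 28.70 ✓; |NE| = 62.02 ✓.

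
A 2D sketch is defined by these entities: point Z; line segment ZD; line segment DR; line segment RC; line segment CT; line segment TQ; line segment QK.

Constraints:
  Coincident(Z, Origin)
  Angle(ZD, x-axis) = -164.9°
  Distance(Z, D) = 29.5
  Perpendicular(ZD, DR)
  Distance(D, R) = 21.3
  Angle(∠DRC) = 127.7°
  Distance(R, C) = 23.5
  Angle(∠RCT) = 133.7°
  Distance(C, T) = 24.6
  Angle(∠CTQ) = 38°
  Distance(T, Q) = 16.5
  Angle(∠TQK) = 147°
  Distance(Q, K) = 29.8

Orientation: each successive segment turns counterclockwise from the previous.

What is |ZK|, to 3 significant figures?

40.1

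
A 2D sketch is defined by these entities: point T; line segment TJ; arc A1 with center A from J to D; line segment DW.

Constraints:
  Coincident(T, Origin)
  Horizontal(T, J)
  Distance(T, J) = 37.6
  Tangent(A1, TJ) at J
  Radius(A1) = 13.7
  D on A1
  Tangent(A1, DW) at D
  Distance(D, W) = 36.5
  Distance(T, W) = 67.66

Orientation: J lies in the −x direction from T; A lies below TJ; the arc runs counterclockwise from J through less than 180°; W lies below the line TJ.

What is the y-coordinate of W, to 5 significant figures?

-52.325

T is at the origin; T and J share the same y with |TJ| = 37.6 and J on the −x side, so J = (-37.600, 0.0000). Since A1 is tangent to TJ there, AJ ⟂ TJ, so A = J + (0, -13.7) = (-37.600, -13.700). Since AD ⟂ DW (tangency), |AW| = √(13.7² + 36.5²) = 38.986 regardless of where D sits on A1. So W lies on both circle(T, 67.66) and circle(A, 38.986); the below-TJ intersection is W = (-42.895, -52.325). D is the foot of the tangent from W: D = (-50.961, -16.728).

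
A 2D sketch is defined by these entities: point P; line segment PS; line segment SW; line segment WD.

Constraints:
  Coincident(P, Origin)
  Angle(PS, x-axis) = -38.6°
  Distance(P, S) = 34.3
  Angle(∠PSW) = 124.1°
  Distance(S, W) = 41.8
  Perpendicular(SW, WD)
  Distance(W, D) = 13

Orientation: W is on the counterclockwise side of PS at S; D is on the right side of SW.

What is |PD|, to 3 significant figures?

73.7

P is at the origin; PS runs at -38.6° with length 34.3, so S = 34.3·(cos -38.6°, sin -38.6°) = (26.8, -21.4). ∠PSW = 124.1°, so SW runs at -38.6° + (180° − 124.1°) = 17.3° from the x-axis; with |SW| = 41.8, W = S + 41.8·(cos 17.3°, sin 17.3°) = (66.7, -8.97). SW ⟂ WD; with |WD| = 13.0 on the right of SW, D = W + 13.0·(0.297, -0.955) = (70.6, -21.4). Then |PD| = |D − P| = 73.7.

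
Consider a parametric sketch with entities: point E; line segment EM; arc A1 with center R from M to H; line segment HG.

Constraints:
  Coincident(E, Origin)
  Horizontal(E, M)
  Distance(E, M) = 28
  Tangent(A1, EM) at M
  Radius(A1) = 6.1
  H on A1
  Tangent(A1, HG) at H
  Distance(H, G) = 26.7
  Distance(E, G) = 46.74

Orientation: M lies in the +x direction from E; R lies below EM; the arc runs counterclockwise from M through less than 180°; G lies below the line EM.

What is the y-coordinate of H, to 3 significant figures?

-8.54

Checks: E.y = 0.00, M.y = 0.00 ✓; |RH| = 6.100 ✓; ∠(RH, HG) = 90.00° ✓; |HG| = 26.70 ✓; |EG| = 46.74 ✓.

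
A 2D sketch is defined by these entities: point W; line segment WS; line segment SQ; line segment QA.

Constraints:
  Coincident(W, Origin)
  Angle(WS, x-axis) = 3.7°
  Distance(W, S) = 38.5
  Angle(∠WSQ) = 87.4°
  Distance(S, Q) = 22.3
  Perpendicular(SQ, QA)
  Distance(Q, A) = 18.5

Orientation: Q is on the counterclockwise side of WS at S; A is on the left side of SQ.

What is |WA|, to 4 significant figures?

28.65

W is at the origin; WS runs at 3.7° with length 38.5, so S = 38.5·(cos 3.7°, sin 3.7°) = (38.42, 2.484). ∠WSQ = 87.4°, so SQ runs at 3.7° + (180° − 87.4°) = 96.30° from the x-axis; with |SQ| = 22.3, Q = S + 22.3·(cos 96.30°, sin 96.30°) = (35.97, 24.65). SQ is perpendicular to QA; with |QA| = 18.5 on the left of SQ, A = Q + 18.5·(-0.9940, -0.1097) = (17.58, 22.62). Then |WA| = |A − W| = 28.65.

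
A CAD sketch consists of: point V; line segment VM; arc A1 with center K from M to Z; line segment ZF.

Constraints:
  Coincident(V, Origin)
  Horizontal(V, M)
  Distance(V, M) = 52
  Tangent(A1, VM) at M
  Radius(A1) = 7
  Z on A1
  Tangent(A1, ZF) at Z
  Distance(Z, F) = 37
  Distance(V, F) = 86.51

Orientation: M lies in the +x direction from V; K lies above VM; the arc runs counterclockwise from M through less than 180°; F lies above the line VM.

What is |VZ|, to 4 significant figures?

57.53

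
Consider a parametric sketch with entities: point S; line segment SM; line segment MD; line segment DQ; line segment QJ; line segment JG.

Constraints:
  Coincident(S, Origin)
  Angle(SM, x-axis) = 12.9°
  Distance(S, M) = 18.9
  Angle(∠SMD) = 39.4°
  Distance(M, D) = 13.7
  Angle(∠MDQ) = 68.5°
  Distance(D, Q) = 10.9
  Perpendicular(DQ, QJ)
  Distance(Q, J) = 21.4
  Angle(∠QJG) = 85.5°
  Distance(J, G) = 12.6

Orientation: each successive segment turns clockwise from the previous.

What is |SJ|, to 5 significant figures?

26.639

S is at the origin; SM runs at 12.9° with length 18.9, so M = (18.423, 4.2194). ∠SMD = 39.4° gives MD at -127.70° from the x-axis; with |MD| = 13.7, D = (10.045, -6.6203). ∠MDQ = 68.5° gives DQ at 120.80° from the x-axis; with |DQ| = 10.9, Q = (4.4638, 2.7423). The perpendicularity gives QJ at right angles to DQ, so QJ runs at 30.800°; with |QJ| = 21.4, J = (22.846, 13.700). Then |SJ| = |J − S| = 26.639.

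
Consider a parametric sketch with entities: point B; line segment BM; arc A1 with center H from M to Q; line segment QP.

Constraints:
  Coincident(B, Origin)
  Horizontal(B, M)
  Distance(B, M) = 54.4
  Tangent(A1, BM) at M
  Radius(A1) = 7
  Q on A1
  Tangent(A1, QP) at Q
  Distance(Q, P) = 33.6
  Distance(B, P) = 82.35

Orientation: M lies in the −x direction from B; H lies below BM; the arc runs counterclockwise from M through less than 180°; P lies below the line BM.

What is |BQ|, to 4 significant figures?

60.91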